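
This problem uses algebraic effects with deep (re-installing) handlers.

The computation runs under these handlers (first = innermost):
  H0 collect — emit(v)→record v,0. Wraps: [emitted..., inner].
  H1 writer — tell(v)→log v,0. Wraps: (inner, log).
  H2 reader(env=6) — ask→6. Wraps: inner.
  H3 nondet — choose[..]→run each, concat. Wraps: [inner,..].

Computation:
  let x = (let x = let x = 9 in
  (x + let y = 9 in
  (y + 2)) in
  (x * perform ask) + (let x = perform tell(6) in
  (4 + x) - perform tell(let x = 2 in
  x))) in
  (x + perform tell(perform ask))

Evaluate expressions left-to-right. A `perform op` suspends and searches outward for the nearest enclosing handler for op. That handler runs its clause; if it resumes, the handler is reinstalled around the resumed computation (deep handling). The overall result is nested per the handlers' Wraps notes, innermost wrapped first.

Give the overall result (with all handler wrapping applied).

Answer: [([124], (6, 2, 6))]

Step-by-step:
ask @ H2 ⇒ 6
tell(6) @ H1 ⇒ log+=6
tell(2) @ H1 ⇒ log+=2
ask @ H2 ⇒ 6
tell(6) @ H1 ⇒ log+=6
H0 returns [124]
H1 returns ([124], (6, 2, 6))
H2 returns ([124], (6, 2, 6))
H3 returns [([124], (6, 2, 6))]
= [([124], (6, 2, 6))]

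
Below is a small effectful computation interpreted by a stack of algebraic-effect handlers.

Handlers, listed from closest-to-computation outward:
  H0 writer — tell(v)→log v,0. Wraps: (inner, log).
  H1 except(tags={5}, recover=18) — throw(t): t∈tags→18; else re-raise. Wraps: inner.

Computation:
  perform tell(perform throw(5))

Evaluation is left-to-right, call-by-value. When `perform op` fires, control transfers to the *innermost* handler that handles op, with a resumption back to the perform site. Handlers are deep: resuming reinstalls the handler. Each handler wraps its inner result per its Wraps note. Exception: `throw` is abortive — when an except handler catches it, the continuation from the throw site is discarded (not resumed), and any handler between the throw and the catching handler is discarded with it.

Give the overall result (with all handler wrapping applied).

Answer: 18

Step-by-step:
throw(5) @ H1 caught ⇒ 18
= 18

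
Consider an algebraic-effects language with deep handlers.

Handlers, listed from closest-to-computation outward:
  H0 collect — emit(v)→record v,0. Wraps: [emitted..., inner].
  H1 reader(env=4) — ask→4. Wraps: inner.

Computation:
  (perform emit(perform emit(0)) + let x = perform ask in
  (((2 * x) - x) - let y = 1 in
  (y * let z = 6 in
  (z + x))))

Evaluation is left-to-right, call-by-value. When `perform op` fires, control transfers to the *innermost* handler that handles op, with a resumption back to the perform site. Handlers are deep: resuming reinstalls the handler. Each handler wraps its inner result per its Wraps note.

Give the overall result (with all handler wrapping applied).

Step-by-step:
emit(0) @ H0 ⇒ out+=0
emit(0) @ H0 ⇒ out+=0
ask @ H1 ⇒ 4
H0 returns [0, 0, -6]
H1 returns [0, 0, -6]
= [0, 0, -6]

Answer: [0, 0, -6]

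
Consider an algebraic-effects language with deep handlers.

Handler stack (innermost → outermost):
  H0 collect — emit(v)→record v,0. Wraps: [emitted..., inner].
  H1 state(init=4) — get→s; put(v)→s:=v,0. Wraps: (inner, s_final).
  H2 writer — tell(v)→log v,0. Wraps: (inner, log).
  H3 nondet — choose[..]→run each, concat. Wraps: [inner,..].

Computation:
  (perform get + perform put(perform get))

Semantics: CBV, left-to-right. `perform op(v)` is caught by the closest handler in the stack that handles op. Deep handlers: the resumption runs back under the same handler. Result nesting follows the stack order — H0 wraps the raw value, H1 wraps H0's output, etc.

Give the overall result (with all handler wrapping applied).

Evaluation trace:
get @ H1 ⇒ 4
get @ H1 ⇒ 4
put(4) @ H1 ⇒ s:=4
H0 returns [4]
H1 returns ([4], 4)
H2 returns (([4], 4), ())
H3 returns [(([4], 4), ())]
= [(([4], 4), ())]

Answer: [(([4], 4), ())]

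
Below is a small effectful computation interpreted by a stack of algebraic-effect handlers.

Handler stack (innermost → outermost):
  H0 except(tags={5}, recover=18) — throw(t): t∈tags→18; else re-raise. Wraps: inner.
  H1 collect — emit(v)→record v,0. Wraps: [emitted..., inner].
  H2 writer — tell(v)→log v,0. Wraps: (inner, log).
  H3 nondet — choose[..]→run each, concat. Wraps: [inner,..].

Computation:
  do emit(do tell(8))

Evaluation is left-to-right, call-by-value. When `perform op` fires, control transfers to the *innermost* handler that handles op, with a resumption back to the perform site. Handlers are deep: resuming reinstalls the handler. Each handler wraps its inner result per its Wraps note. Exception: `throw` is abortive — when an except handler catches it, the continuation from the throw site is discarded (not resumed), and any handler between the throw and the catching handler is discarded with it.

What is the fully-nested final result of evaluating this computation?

Answer: [([0, 0], (8))]

Working:
tell(8) @ H2 ⇒ log+=8
emit(0) @ H1 ⇒ out+=0
H0 returns 0
H1 returns [0, 0]
H2 returns ([0, 0], (8))
H3 returns [([0, 0], (8))]
= [([0, 0], (8))]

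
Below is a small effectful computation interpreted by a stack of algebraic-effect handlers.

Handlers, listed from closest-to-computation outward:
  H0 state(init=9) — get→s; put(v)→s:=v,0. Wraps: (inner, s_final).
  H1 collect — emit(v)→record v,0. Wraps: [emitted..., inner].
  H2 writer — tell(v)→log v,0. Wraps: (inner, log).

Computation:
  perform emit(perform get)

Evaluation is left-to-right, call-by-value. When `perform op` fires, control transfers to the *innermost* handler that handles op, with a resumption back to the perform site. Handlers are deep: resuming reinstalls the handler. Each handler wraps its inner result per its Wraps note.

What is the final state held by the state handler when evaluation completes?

Evaluation trace:
get @ H0 ⇒ 9
emit(9) @ H1 ⇒ out+=9
H0 returns (0, 9)
H1 returns [9, (0, 9)]
H2 returns ([9, (0, 9)], ())
= ([9, (0, 9)], ())

Answer: 9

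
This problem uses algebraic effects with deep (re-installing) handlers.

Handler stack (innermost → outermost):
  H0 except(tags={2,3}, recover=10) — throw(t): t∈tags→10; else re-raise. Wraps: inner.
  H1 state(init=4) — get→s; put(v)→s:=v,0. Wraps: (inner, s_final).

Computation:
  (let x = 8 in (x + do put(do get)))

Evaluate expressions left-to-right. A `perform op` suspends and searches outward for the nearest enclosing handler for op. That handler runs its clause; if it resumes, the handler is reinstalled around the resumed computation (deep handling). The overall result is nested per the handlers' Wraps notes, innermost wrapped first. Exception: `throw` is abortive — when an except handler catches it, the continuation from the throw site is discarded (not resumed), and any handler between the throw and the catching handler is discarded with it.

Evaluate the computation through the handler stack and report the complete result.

Answer: (8, 4)

Step-by-step:
get @ H1 ⇒ 4
put(4) @ H1 ⇒ s:=4
H0 returns 8
H1 returns (8, 4)
= (8, 4)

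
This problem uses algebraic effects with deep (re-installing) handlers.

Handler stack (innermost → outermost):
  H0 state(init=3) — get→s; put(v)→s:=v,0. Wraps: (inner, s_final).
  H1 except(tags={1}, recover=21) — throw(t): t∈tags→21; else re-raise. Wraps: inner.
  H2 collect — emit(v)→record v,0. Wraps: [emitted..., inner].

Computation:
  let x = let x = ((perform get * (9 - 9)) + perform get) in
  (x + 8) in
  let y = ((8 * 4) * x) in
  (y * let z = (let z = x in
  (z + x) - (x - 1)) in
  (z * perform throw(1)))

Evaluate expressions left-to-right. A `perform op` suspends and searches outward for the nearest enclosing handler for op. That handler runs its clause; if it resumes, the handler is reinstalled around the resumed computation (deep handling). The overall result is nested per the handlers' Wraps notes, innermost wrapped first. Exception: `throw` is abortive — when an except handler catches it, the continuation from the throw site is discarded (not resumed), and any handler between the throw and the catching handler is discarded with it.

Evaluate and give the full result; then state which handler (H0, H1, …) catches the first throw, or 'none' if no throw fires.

Working:
get @ H0 ⇒ 3
get @ H0 ⇒ 3
throw(1) @ H1 caught ⇒ 21
H2 returns [21]
= [21]

Answer: [21] ; first throw caught by: H1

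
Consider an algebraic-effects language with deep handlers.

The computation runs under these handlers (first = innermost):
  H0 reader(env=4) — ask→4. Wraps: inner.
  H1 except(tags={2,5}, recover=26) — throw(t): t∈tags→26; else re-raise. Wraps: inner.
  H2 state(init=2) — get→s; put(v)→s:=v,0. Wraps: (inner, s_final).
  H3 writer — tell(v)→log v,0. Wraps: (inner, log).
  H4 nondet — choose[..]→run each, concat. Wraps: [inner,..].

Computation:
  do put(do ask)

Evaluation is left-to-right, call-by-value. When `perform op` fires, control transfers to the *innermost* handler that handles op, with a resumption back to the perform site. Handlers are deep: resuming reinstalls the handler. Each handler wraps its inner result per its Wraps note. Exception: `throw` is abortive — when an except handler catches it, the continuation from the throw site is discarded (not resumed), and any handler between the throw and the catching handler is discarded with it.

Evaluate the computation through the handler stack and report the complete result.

Answer: [((0, 4), ())]

Evaluation trace:
ask @ H0 ⇒ 4
put(4) @ H2 ⇒ s:=4
H0 returns 0
H1 returns 0
H2 returns (0, 4)
H3 returns ((0, 4), ())
H4 returns [((0, 4), ())]
= [((0, 4), ())]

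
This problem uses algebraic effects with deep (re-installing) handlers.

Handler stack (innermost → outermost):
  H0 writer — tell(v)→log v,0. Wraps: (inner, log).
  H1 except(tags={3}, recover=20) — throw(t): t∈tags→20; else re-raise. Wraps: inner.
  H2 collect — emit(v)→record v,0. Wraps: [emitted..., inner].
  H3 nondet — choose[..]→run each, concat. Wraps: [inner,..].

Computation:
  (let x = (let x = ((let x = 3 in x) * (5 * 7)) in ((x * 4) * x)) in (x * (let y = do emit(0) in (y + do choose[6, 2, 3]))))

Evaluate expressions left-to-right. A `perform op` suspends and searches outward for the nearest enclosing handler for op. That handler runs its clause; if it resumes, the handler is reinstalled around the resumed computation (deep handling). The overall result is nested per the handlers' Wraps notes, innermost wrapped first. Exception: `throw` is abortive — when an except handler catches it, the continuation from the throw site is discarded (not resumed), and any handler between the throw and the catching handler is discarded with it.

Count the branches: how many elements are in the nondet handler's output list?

Answer: 3

Evaluation trace:
emit(0) @ H2 ⇒ out+=0
choose[6, 2, 3] @ H3
  branch[0] choose=6:
    H0 returns (264600, ())
    H1 returns (264600, ())
    H2 returns [0, (264600, ())]
    H3 returns [[0, (264600, ())]]
  branch[1] choose=2:
    H0 returns (88200, ())
    H1 returns (88200, ())
    H2 returns [0, (88200, ())]
    H3 returns [[0, (88200, ())]]
  branch[2] choose=3:
    H0 returns (132300, ())
    H1 returns (132300, ())
    H2 returns [0, (132300, ())]
    H3 returns [[0, (132300, ())]]
= [[0, (264600, ())], [0, (88200, ())], [0, (132300, ())]]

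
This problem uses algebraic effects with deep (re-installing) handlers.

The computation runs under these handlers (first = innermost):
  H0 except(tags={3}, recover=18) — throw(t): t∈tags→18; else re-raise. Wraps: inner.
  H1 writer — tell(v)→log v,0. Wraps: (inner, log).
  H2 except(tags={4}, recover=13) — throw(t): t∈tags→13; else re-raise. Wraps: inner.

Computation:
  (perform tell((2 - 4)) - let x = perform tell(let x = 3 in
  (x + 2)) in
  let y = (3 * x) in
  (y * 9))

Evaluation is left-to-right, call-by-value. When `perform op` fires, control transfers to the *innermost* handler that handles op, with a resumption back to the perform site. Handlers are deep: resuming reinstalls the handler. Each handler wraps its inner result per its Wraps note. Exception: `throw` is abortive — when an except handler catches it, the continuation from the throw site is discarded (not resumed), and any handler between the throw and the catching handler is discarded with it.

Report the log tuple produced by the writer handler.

Answer: (-2, 5)

Working:
tell(-2) @ H1 ⇒ log+=-2
tell(5) @ H1 ⇒ log+=5
H0 returns 0
H1 returns (0, (-2, 5))
H2 returns (0, (-2, 5))
= (0, (-2, 5))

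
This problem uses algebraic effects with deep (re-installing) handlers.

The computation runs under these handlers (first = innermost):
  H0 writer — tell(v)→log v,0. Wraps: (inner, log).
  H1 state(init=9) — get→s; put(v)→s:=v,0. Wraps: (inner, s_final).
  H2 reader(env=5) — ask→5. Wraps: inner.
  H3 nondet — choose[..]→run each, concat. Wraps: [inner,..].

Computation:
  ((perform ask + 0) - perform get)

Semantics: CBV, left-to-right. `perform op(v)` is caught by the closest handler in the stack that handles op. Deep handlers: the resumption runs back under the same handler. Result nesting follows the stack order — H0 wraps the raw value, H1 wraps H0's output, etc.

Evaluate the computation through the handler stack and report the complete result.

Answer: [((-4, ()), 9)]

Step-by-step:
ask @ H2 ⇒ 5
get @ H1 ⇒ 9
H0 returns (-4, ())
H1 returns ((-4, ()), 9)
H2 returns ((-4, ()), 9)
H3 returns [((-4, ()), 9)]
= [((-4, ()), 9)]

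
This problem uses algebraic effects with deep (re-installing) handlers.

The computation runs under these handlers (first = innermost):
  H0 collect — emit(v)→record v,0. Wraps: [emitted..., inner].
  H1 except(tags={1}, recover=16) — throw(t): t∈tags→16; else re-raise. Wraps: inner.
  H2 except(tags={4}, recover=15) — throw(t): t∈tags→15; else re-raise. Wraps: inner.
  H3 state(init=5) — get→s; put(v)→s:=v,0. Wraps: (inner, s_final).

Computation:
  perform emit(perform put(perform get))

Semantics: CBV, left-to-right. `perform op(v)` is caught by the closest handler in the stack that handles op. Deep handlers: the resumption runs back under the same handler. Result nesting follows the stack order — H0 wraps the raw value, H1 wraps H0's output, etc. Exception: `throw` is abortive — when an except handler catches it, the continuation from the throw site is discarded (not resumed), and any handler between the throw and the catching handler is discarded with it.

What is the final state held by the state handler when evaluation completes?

Working:
get @ H3 ⇒ 5
put(5) @ H3 ⇒ s:=5
emit(0) @ H0 ⇒ out+=0
H0 returns [0, 0]
H1 returns [0, 0]
H2 returns [0, 0]
H3 returns ([0, 0], 5)
= ([0, 0], 5)

Answer: 5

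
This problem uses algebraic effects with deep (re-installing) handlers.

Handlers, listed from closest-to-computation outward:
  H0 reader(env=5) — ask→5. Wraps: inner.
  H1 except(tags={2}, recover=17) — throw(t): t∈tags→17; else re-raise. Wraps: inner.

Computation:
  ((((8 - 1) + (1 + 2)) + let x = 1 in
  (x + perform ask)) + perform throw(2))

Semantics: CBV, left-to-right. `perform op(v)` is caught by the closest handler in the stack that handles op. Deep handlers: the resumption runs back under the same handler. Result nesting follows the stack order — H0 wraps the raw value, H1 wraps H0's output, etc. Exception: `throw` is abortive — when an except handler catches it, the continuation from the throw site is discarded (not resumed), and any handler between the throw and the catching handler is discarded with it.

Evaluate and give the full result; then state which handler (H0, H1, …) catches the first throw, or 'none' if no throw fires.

Answer: 17 ; first throw caught by: H1

Step-by-step:
ask @ H0 ⇒ 5
throw(2) @ H1 caught ⇒ 17
= 17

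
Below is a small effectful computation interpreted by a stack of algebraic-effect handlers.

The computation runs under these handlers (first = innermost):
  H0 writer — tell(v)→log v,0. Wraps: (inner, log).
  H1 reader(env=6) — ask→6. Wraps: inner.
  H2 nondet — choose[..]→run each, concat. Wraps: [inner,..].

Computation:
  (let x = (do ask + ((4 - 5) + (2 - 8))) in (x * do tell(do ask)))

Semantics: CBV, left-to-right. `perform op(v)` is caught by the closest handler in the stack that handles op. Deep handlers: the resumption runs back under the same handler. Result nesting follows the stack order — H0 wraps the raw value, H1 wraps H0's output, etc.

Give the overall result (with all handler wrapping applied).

Working:
ask @ H1 ⇒ 6
ask @ H1 ⇒ 6
tell(6) @ H0 ⇒ log+=6
H0 returns (0, (6))
H1 returns (0, (6))
H2 returns [(0, (6))]
= [(0, (6))]

Answer: [(0, (6))]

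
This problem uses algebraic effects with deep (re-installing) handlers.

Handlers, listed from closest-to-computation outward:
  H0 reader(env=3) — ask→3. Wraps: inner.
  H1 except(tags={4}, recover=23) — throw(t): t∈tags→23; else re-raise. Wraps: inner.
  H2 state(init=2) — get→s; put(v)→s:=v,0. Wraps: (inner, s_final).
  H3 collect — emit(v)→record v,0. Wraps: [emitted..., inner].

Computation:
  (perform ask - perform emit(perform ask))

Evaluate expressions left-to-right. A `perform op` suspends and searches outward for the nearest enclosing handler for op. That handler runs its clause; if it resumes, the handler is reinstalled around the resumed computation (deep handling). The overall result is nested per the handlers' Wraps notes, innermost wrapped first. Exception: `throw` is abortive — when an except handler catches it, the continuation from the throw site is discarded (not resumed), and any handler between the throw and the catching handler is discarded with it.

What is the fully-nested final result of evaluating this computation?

Step-by-step:
ask @ H0 ⇒ 3
ask @ H0 ⇒ 3
emit(3) @ H3 ⇒ out+=3
H0 returns 3
H1 returns 3
H2 returns (3, 2)
H3 returns [3, (3, 2)]
= [3, (3, 2)]

Answer: [3, (3, 2)]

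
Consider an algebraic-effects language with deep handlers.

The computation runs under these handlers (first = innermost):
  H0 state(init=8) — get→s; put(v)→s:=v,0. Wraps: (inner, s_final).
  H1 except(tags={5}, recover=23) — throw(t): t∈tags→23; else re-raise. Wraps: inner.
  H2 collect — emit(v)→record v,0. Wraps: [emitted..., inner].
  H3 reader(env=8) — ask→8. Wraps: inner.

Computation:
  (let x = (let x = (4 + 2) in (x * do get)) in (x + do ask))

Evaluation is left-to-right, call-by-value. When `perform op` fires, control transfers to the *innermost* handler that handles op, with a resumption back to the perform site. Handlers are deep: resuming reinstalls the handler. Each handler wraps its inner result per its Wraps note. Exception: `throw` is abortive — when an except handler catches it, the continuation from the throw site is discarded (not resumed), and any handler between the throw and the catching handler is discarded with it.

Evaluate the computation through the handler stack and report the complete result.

Working:
get @ H0 ⇒ 8
ask @ H3 ⇒ 8
H0 returns (56, 8)
H1 returns (56, 8)
H2 returns [(56, 8)]
H3 returns [(56, 8)]
= [(56, 8)]

Answer: [(56, 8)]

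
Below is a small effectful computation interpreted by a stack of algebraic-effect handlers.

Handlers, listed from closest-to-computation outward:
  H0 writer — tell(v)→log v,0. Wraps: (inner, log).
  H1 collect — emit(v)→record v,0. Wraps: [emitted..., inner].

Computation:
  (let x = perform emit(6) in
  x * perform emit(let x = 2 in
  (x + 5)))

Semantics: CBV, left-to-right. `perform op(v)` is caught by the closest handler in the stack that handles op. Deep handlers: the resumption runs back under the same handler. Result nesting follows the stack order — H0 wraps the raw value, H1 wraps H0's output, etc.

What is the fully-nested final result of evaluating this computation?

Step-by-step:
emit(6) @ H1 ⇒ out+=6
emit(7) @ H1 ⇒ out+=7
H0 returns (0, ())
H1 returns [6, 7, (0, ())]
= [6, 7, (0, ())]

Answer: [6, 7, (0, ())]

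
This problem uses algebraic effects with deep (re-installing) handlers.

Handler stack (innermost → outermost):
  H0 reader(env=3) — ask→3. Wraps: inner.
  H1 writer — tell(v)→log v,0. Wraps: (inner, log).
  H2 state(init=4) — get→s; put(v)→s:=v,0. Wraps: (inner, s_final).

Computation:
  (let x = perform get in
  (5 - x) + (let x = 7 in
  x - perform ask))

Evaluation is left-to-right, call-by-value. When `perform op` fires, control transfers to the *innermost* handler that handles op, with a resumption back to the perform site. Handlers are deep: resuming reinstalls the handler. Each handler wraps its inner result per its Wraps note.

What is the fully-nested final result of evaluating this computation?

Evaluation trace:
get @ H2 ⇒ 4
ask @ H0 ⇒ 3
H0 returns 5
H1 returns (5, ())
H2 returns ((5, ()), 4)
= ((5, ()), 4)

Answer: ((5, ()), 4)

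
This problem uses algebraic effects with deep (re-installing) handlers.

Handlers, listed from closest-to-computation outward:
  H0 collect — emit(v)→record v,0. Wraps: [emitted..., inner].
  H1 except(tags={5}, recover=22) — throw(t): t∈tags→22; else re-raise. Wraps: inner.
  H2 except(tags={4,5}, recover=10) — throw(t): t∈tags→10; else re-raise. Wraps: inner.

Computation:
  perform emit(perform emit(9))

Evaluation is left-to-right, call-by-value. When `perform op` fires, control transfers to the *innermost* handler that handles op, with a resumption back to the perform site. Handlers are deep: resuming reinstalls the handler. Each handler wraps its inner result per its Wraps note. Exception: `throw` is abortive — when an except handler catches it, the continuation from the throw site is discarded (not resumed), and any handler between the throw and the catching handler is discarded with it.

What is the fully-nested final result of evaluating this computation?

Answer: [9, 0, 0]

Step-by-step:
emit(9) @ H0 ⇒ out+=9
emit(0) @ H0 ⇒ out+=0
H0 returns [9, 0, 0]
H1 returns [9, 0, 0]
H2 returns [9, 0, 0]
= [9, 0, 0]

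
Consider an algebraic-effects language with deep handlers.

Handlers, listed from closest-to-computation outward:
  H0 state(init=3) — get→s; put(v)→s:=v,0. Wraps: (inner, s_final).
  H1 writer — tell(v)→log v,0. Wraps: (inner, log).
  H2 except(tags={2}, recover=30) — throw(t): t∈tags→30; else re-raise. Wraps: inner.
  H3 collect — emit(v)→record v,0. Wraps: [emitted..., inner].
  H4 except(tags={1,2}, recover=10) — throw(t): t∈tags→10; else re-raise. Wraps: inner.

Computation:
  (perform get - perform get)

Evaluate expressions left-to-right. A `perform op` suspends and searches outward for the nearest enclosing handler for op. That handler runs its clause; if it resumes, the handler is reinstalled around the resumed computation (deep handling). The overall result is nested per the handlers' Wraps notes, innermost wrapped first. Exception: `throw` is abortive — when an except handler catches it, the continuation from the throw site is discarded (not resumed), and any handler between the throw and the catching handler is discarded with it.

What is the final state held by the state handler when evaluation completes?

Working:
get @ H0 ⇒ 3
get @ H0 ⇒ 3
H0 returns (0, 3)
H1 returns ((0, 3), ())
H2 returns ((0, 3), ())
H3 returns [((0, 3), ())]
H4 returns [((0, 3), ())]
= [((0, 3), ())]

Answer: 3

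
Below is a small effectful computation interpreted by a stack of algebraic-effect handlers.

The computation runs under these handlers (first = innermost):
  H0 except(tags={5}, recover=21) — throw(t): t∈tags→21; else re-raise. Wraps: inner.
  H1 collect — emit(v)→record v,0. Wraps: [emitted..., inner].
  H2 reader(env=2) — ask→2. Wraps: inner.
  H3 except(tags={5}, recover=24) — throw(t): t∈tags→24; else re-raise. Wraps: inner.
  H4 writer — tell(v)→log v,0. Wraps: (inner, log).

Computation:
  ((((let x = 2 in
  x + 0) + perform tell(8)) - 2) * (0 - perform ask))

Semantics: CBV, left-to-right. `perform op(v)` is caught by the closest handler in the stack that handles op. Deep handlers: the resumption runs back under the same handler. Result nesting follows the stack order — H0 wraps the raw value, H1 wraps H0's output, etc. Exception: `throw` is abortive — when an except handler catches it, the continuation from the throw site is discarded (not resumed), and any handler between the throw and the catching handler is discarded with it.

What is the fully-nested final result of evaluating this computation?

Working:
tell(8) @ H4 ⇒ log+=8
ask @ H2 ⇒ 2
H0 returns 0
H1 returns [0]
H2 returns [0]
H3 returns [0]
H4 returns ([0], (8))
= ([0], (8))

Answer: ([0], (8))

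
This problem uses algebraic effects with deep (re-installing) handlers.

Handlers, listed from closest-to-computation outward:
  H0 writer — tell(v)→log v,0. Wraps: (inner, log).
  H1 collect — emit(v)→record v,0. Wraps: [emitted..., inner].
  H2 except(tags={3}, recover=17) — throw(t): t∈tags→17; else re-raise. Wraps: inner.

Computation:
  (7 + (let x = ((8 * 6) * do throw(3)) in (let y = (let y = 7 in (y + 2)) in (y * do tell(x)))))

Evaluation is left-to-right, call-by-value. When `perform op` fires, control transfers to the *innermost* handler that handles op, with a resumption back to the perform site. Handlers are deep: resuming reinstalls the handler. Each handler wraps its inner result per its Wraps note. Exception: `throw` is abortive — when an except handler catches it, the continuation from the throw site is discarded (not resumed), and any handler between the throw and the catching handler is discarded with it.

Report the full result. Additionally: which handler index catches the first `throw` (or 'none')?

Answer: 17 ; first throw caught by: H2

Working:
throw(3) @ H2 caught ⇒ 17
= 17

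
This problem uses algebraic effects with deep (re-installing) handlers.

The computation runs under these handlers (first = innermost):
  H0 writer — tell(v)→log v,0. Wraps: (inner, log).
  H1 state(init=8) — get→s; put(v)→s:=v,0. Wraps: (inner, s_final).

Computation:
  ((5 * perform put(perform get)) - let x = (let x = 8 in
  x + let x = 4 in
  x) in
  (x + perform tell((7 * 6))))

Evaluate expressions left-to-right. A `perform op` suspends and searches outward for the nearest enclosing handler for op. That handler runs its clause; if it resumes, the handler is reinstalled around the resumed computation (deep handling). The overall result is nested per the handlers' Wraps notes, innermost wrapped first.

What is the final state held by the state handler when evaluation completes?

Answer: 8

Working:
get @ H1 ⇒ 8
put(8) @ H1 ⇒ s:=8
tell(42) @ H0 ⇒ log+=42
H0 returns (-12, (42))
H1 returns ((-12, (42)), 8)
= ((-12, (42)), 8)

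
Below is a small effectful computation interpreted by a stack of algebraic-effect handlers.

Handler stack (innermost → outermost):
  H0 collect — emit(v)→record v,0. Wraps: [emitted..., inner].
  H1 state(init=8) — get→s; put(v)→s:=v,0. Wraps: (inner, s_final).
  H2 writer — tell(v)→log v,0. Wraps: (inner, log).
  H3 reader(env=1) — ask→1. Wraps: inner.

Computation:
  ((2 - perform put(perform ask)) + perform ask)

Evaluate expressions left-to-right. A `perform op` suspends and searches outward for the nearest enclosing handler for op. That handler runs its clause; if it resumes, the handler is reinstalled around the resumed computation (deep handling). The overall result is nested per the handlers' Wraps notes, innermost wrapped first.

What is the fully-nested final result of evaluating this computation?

Answer: (([3], 1), ())

Evaluation trace:
ask @ H3 ⇒ 1
put(1) @ H1 ⇒ s:=1
ask @ H3 ⇒ 1
H0 returns [3]
H1 returns ([3], 1)
H2 returns (([3], 1), ())
H3 returns (([3], 1), ())
= (([3], 1), ())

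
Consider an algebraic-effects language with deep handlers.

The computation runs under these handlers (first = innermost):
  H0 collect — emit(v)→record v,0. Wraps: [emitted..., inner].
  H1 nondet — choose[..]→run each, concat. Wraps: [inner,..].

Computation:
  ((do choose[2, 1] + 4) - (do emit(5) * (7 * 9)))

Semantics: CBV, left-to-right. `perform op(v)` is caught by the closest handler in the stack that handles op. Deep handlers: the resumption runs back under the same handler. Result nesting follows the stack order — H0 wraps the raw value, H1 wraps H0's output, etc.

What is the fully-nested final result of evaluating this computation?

Answer: [[5, 6], [5, 5]]

Evaluation trace:
choose[2, 1] @ H1
  branch[0] choose=2:
    emit(5) @ H0 ⇒ out+=5
    H0 returns [5, 6]
    H1 returns [[5, 6]]
  branch[1] choose=1:
    emit(5) @ H0 ⇒ out+=5
    H0 returns [5, 5]
    H1 returns [[5, 5]]
= [[5, 6], [5, 5]]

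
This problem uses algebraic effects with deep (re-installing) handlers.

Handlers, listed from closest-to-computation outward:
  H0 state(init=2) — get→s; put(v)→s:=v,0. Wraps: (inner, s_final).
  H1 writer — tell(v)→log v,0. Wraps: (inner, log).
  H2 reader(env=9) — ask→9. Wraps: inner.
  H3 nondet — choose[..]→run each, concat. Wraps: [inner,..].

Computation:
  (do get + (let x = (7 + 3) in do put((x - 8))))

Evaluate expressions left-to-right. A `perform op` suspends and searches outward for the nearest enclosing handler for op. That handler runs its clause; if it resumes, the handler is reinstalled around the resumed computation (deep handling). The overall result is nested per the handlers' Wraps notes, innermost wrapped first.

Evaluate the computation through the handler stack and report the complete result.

Answer: [((2, 2), ())]

Step-by-step:
get @ H0 ⇒ 2
put(2) @ H0 ⇒ s:=2
H0 returns (2, 2)
H1 returns ((2, 2), ())
H2 returns ((2, 2), ())
H3 returns [((2, 2), ())]
= [((2, 2), ())]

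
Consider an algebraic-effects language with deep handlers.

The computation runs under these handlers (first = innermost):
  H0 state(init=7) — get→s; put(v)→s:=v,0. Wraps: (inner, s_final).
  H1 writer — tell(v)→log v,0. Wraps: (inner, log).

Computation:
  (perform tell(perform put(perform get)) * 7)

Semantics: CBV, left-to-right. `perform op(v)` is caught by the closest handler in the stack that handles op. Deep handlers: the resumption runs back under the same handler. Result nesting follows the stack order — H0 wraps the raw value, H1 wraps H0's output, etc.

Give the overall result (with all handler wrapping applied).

Step-by-step:
get @ H0 ⇒ 7
put(7) @ H0 ⇒ s:=7
tell(0) @ H1 ⇒ log+=0
H0 returns (0, 7)
H1 returns ((0, 7), (0))
= ((0, 7), (0))

Answer: ((0, 7), (0))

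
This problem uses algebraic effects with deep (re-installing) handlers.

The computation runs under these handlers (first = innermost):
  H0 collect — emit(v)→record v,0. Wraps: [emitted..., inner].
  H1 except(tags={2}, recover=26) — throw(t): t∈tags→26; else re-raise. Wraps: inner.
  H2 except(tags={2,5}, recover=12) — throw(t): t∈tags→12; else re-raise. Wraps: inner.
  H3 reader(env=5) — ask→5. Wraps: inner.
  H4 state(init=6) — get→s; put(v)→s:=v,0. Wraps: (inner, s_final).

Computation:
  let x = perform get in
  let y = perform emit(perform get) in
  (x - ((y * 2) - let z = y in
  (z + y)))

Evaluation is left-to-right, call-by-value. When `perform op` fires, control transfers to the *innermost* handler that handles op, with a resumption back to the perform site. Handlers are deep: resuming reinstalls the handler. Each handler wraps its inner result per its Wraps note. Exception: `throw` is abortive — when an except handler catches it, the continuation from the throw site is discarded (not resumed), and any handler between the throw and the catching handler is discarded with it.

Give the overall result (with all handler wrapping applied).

Evaluation trace:
get @ H4 ⇒ 6
get @ H4 ⇒ 6
emit(6) @ H0 ⇒ out+=6
H0 returns [6, 6]
H1 returns [6, 6]
H2 returns [6, 6]
H3 returns [6, 6]
H4 returns ([6, 6], 6)
= ([6, 6], 6)

Answer: ([6, 6], 6)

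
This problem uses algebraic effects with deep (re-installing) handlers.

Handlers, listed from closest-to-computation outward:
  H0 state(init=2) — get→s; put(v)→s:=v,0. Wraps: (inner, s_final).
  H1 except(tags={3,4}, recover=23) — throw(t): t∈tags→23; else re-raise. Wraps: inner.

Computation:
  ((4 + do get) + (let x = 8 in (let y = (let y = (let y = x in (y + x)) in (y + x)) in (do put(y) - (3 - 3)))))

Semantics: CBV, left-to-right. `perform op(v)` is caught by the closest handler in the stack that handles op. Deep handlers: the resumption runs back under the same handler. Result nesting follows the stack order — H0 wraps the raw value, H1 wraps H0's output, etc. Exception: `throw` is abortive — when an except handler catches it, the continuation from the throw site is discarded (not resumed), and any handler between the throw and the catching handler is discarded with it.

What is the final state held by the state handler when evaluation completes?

Working:
get @ H0 ⇒ 2
put(24) @ H0 ⇒ s:=24
H0 returns (6, 24)
H1 returns (6, 24)
= (6, 24)

Answer: 24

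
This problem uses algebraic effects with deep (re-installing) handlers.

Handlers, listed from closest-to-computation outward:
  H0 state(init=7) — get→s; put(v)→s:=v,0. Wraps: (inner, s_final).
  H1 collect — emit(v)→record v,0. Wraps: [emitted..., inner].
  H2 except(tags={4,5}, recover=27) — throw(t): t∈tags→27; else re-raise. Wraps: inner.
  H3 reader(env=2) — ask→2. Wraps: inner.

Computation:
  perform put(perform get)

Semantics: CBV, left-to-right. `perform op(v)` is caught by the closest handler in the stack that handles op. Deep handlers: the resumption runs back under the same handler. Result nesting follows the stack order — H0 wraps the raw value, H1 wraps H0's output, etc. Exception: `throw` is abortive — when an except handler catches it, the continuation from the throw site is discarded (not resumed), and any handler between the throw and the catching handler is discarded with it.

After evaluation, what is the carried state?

Answer: 7

Evaluation trace:
get @ H0 ⇒ 7
put(7) @ H0 ⇒ s:=7
H0 returns (0, 7)
H1 returns [(0, 7)]
H2 returns [(0, 7)]
H3 returns [(0, 7)]
= [(0, 7)]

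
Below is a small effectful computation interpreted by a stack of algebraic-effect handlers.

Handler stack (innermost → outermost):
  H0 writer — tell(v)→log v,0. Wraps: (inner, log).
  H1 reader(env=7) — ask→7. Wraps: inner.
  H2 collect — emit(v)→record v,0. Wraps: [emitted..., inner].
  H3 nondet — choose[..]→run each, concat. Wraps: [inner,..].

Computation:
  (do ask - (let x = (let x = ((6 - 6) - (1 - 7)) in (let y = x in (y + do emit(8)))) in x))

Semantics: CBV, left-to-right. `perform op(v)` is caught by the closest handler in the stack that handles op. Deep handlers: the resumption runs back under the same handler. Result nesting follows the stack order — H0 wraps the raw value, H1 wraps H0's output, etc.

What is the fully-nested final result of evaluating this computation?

Answer: [[8, (1, ())]]

Step-by-step:
ask @ H1 ⇒ 7
emit(8) @ H2 ⇒ out+=8
H0 returns (1, ())
H1 returns (1, ())
H2 returns [8, (1, ())]
H3 returns [[8, (1, ())]]
= [[8, (1, ())]]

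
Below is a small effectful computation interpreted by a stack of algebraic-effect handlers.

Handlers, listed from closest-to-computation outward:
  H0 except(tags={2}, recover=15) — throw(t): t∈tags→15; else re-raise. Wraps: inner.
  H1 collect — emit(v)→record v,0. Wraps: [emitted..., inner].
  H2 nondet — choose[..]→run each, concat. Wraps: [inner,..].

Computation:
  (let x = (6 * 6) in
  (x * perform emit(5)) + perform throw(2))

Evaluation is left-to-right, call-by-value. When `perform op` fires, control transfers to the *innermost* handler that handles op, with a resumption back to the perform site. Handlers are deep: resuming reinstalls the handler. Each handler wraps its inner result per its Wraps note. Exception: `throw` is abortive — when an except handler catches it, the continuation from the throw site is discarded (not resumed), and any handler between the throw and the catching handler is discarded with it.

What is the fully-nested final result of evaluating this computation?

Answer: [[5, 15]]

Step-by-step:
emit(5) @ H1 ⇒ out+=5
throw(2) @ H0 caught ⇒ 15
H1 returns [5, 15]
H2 returns [[5, 15]]
= [[5, 15]]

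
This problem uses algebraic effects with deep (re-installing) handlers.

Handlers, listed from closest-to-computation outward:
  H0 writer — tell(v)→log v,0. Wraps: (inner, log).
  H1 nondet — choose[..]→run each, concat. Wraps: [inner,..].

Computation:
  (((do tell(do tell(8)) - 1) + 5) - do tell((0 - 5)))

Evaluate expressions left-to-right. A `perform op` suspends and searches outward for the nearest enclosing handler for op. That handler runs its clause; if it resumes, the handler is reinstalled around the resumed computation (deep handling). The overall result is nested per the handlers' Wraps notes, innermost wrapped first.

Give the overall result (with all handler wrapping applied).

Answer: [(4, (8, 0, -5))]

Step-by-step:
tell(8) @ H0 ⇒ log+=8
tell(0) @ H0 ⇒ log+=0
tell(-5) @ H0 ⇒ log+=-5
H0 returns (4, (8, 0, -5))
H1 returns [(4, (8, 0, -5))]
= [(4, (8, 0, -5))]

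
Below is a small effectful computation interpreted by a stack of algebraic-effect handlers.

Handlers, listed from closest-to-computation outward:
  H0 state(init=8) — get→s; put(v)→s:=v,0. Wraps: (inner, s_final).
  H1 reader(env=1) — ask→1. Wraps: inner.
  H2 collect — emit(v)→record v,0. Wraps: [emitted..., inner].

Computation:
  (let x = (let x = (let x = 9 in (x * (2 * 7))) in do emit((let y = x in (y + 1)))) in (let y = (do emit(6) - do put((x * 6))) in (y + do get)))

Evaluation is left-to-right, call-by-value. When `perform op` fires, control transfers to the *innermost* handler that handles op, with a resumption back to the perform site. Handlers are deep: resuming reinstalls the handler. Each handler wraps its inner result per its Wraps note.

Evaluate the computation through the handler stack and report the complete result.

Step-by-step:
emit(127) @ H2 ⇒ out+=127
emit(6) @ H2 ⇒ out+=6
put(0) @ H0 ⇒ s:=0
get @ H0 ⇒ 0
H0 returns (0, 0)
H1 returns (0, 0)
H2 returns [127, 6, (0, 0)]
= [127, 6, (0, 0)]

Answer: [127, 6, (0, 0)]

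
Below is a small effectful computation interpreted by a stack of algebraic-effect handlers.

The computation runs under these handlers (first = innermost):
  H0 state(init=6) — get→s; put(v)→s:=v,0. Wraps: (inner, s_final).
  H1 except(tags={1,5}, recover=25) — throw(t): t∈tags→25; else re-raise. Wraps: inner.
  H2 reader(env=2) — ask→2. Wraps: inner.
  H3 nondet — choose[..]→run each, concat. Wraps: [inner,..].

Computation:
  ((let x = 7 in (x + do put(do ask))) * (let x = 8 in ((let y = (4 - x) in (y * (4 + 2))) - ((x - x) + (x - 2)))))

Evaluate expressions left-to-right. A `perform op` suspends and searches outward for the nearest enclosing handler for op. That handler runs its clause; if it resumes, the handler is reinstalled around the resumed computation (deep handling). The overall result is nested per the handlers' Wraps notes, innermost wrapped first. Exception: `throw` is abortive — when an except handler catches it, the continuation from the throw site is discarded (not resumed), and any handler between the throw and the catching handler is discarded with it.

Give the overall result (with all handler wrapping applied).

Step-by-step:
ask @ H2 ⇒ 2
put(2) @ H0 ⇒ s:=2
H0 returns (-210, 2)
H1 returns (-210, 2)
H2 returns (-210, 2)
H3 returns [(-210, 2)]
= [(-210, 2)]

Answer: [(-210, 2)]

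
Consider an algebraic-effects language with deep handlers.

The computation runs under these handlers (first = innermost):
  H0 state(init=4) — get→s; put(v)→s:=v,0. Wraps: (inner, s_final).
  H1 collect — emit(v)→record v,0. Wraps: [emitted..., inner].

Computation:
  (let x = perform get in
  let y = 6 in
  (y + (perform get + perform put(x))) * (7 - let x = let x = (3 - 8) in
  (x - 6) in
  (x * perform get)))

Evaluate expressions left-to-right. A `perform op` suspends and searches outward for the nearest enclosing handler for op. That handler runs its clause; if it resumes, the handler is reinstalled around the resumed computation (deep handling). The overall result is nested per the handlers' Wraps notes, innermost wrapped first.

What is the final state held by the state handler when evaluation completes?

Step-by-step:
get @ H0 ⇒ 4
get @ H0 ⇒ 4
put(4) @ H0 ⇒ s:=4
get @ H0 ⇒ 4
H0 returns (510, 4)
H1 returns [(510, 4)]
= [(510, 4)]

Answer: 4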